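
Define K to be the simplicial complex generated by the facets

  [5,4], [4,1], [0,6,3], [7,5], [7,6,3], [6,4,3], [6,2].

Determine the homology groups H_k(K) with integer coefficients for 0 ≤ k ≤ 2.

We work with the vertex ordering 0 < 1 < 2 < 3 < 4 < 5 < 6 < 7. The simplices of K, each written with vertices in increasing order, are:

  0-simplices (8): [0], [1], [2], [3], [4], [5], [6], [7]
  1-simplices (11): [0,3], [0,6], [1,4], [2,6], [3,4], [3,6], [3,7], [4,5], [4,6], [5,7], [6,7]
  2-simplices (3): [0,3,6], [3,4,6], [3,6,7]

giving chain groups C_0 ≅ Z^8, C_1 ≅ Z^11, C_2 ≅ Z^3.

Boundary ∂_1: C_1 → C_0 sends each edge [p,q] (with p < q) to q − p.
As a 8×11 matrix over Z this has rank 7, with invariant factors (1,1,1,1,1,1,1).

Boundary ∂_2: C_2 → C_1 acts by ∂[p,q,r] = [q,r] − [p,r] + [p,q]. For instance
  ∂[0,3,6] = [3,6] − [0,6] + [0,3],
  ∂[3,4,6] = [4,6] − [3,6] + [3,4].
This gives a 11×3 integer matrix of rank 3; reducing to Smith normal form yields diagonal entries (1,1,1).

From H_k ≅ ker(∂_k) / im(∂_{k+1}) we obtain:

  H_0: rank C_0 − rank ∂_1 = 8 − 7 = 1, and the invariant factors of ∂_1 are all 1, so H_0 = Z.
  H_1: rank ker ∂_1 − rank ∂_2 = (11 − 7) − 3 = 1, and the invariant factors of ∂_2 are all 1, so H_1 = Z.
  H_2: rank ker ∂_2 − rank ∂_3 = (3 − 3) − 0 = 0, and there is no ∂_3, so H_2 = 0.

As a check, the Euler characteristic is 8 − 11 + 3 = 0, which agrees with 1 − 1 + 0 = 0.

H_0 = Z,  H_1 = Z,  H_2 = 0.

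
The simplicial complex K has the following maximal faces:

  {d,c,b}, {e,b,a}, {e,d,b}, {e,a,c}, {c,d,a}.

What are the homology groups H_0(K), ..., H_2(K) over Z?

H_0 ≅ Z,  H_1 ≅ Z,  H_2 = 0.

Order the vertices as a < b < c < d < e. Listing each simplex with vertices in this order, K has dimension 2 with simplices:

  0-simplices (5): a, b, c, d, e
  1-simplices (10): ab, ac, ad, ae, bc, bd, be, cd, ce, de
  2-simplices (5): abe, acd, ace, bcd, bde

Hence C_0 ≅ Z^5, C_1 ≅ Z^10, C_2 ≅ Z^5.

The boundary map ∂_1: C_1 → C_0 is given by ∂[p,q] = [q] − [p]. For instance
  ∂ab = b − a.
As a 5×10 matrix over Z this has rank 4, with invariant factors (1,1,1,1).

The boundary map ∂_2: C_2 → C_1 acts by ∂[p,q,r] = [q,r] − [p,r] + [p,q]. For instance
  ∂bcd = cd − bd + bc,
  ∂ace = ce − ae + ac.
The resulting 10×5 matrix has rank 5, and its Smith normal form has invariant factors (1,1,1,1,1).

Computing H_k = (kernel of ∂_k) / (image of ∂_{k+1}):

  H_0: rank C_0 − rank ∂_1 = 5 − 4 = 1, and the invariant factors of ∂_1 are all 1, so H_0 ≅ Z.
  H_1: rank ker ∂_1 − rank ∂_2 = (10 − 4) − 5 = 1, and the invariant factors of ∂_2 are all 1, so H_1 ≅ Z.
  H_2: rank ker ∂_2 − rank ∂_3 = (5 − 5) − 0 = 0, and there is no ∂_3, so H_2 ≅ 0.

As a check, the Euler characteristic is 5 − 10 + 5 = 0, which agrees with 1 − 1 + 0 = 0.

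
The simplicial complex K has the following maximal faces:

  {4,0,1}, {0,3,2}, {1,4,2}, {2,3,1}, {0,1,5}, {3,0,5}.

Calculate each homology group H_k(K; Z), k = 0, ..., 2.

Fix the vertex order 0 < 1 < 2 < 3 < 4 < 5 and write every simplex with vertices in increasing order. Then dim K = 2 and the simplices of K are:

  0-simplices (6): [0], [1], [2], [3], [4], [5]
  1-simplices (12): [0,1], [0,2], [0,3], [0,4], [0,5], [1,2], [1,3], [1,4], [1,5], [2,3], [2,4], [3,5]
  2-simplices (6): [0,1,4], [0,1,5], [0,2,3], [0,3,5], [1,2,3], [1,2,4]

Hence C_0 ≅ Z^6, C_1 ≅ Z^12, C_2 ≅ Z^6.

∂_1: C_1 → C_0 sends each edge [p,q] (with p < q) to q − p.
As a 6×12 matrix over Z this has rank 5, with invariant factors (1,1,1,1,1).

∂_2: C_2 → C_1 sends each 2-simplex [p,q,r] to [q,r] − [p,r] + [p,q]. For instance
  ∂[0,2,3] = [2,3] − [0,3] + [0,2],
  ∂[0,1,5] = [1,5] − [0,5] + [0,1].
The 12×6 boundary matrix has rank 6 and Smith normal form diag(1,1,1,1,1,1).

Computing H_k = (kernel of ∂_k) / (image of ∂_{k+1}):

  H_0: rank C_0 − rank ∂_1 = 6 − 5 = 1, and the invariant factors of ∂_1 are all 1, so H_0 = Z.
  H_1: rank ker ∂_1 − rank ∂_2 = (12 − 5) − 6 = 1, and the invariant factors of ∂_2 are all 1, so H_1 = Z.
  H_2: rank ker ∂_2 − rank ∂_3 = (6 − 6) − 0 = 0, and there is no ∂_3, so H_2 = 0.

H_0 ≅ Z,  H_1 ≅ Z,  H_2 = 0.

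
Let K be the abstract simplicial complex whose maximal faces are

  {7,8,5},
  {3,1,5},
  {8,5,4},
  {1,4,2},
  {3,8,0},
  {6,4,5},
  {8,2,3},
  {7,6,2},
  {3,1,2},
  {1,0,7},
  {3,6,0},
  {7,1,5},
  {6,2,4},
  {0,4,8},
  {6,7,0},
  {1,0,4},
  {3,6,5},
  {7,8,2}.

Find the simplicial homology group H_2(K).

H_2 = Z.

We work with the vertex ordering 0 < 1 < 2 < 3 < 4 < 5 < 6 < 7 < 8. The simplices of K, each written with vertices in increasing order, are:

  0-simplices (9): [0], [1], [2], [3], [4], [5], [6], [7], [8]
  1-simplices (27): (27 of them)
  2-simplices (18): [0,1,4], [0,1,7], [0,3,6], [0,3,8], [0,4,8], [0,6,7], [1,2,3], [1,2,4], [1,3,5], [1,5,7], [2,3,8], [2,4,6], [2,6,7], [2,7,8], [3,5,6], [4,5,6], [4,5,8], [5,7,8]

so the chain groups are C_0 ≅ Z^9, C_1 ≅ Z^27, C_2 ≅ Z^18.

The boundary map ∂_1: C_1 → C_0 sends each edge [p,q] (with p < q) to q − p. For instance
  ∂[2,3] = [3] − [2].
The resulting 9×27 matrix has rank 8, and its Smith normal form has invariant factors (1,1,1,1,1,1,1,1).

The boundary map ∂_2: C_2 → C_1 acts by ∂[p,q,r] = [q,r] − [p,r] + [p,q]. For instance
  ∂[0,4,8] = [4,8] − [0,8] + [0,4],
  ∂[5,7,8] = [7,8] − [5,8] + [5,7].
As a 27×18 matrix over Z this has rank 17, with invariant factors (1,1,1,1,1,1,1,1,1,1,1,1,1,1,1,1,1).

Reading off H_k = ker ∂_k / im ∂_{k+1}:

  H_2: rank ker ∂_2 − rank ∂_3 = (18 − 17) − 0 = 1, and there is no ∂_3, so H_2 = Z.

(K is a triangulation of the torus T^2.)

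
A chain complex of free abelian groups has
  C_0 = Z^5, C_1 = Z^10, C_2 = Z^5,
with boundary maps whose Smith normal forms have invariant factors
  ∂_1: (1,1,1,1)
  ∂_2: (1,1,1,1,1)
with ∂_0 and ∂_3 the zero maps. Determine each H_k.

H_0 = Z,  H_1 = Z,  H_2 = 0.

H_0: b_0 = 5 − 0 − 4 = 1; torsion from ∂_1 factors > 1: none. So H_0 = Z.
H_1: b_1 = 10 − 4 − 5 = 1; torsion from ∂_2 factors > 1: none. So H_1 = Z.
H_2: b_2 = 5 − 5 − 0 = 0; torsion from ∂_3 factors > 1: none. So H_2 = 0.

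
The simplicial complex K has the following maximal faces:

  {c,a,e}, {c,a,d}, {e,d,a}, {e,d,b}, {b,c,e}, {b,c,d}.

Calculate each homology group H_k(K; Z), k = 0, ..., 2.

H_0 ≅ Z,  H_1 = 0,  H_2 ≅ Z.

Fix the vertex order a < b < c < d < e and write every simplex with vertices in increasing order. Then dim K = 2 and the simplices of K are:

  0-simplices (5): a, b, c, d, e
  1-simplices (9): ac, ad, ae, bc, bd, be, cd, ce, de
  2-simplices (6): acd, ace, ade, bcd, bce, bde

Hence C_0 ≅ Z^5, C_1 ≅ Z^9, C_2 ≅ Z^6.

Boundary ∂_1: C_1 → C_0 sends each edge [p,q] (with p < q) to q − p.
The resulting 5×9 matrix has rank 4, and its Smith normal form has invariant factors (1,1,1,1).

The boundary map ∂_2: C_2 → C_1 maps a triangle to the signed sum of its edges. For instance
  ∂bcd = cd − bd + bc,
  ∂bde = de − be + bd.
The resulting 9×6 matrix has rank 5, and its Smith normal form has invariant factors (1,1,1,1,1).

Reading off H_k = ker ∂_k / im ∂_{k+1}:

  H_0: rank C_0 − rank ∂_1 = 5 − 4 = 1, and the invariant factors of ∂_1 are all 1, so H_0 = Z.
  H_1: rank ker ∂_1 − rank ∂_2 = (9 − 4) − 5 = 0, and the invariant factors of ∂_2 are all 1, so H_1 = 0.
  H_2: rank ker ∂_2 − rank ∂_3 = (6 − 5) − 0 = 1, and there is no ∂_3, so H_2 = Z.

As a check, the Euler characteristic is 5 − 9 + 6 = 2, which agrees with 1 − 0 + 1 = 2.
(K is a triangulation of the 2-sphere S^2.)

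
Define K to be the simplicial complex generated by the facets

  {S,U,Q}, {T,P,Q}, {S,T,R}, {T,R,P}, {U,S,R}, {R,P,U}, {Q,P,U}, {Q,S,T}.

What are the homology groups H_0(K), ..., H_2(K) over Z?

H_0 = Z,  H_1 = 0,  H_2 = Z.

Take the total order P < Q < R < S < T < U on the vertex set. Then K (dimension 2) consists of the simplices:

  0-simplices (6): P, Q, R, S, T, U
  1-simplices (12): PQ, PR, PT, PU, QS, QT, QU, RS, RT, RU, ST, SU
  2-simplices (8): PQT, PQU, PRT, PRU, QST, QSU, RST, RSU

giving chain groups C_0 ≅ Z^6, C_1 ≅ Z^12, C_2 ≅ Z^8.

∂_1: C_1 → C_0 is given by ∂[p,q] = [q] − [p].
This gives a 6×12 integer matrix of rank 5; reducing to Smith normal form yields diagonal entries (1,1,1,1,1).

Boundary ∂_2: C_2 → C_1 acts by ∂[p,q,r] = [q,r] − [p,r] + [p,q]. For instance
  ∂QSU = SU − QU + QS,
  ∂PQT = QT − PT + PQ.
The resulting 12×8 matrix has rank 7, and its Smith normal form has invariant factors (1,1,1,1,1,1,1).

Computing H_k = (kernel of ∂_k) / (image of ∂_{k+1}):

  H_0: rank C_0 − rank ∂_1 = 6 − 5 = 1, and the invariant factors of ∂_1 are all 1, so H_0 = Z.
  H_1: rank ker ∂_1 − rank ∂_2 = (12 − 5) − 7 = 0, and the invariant factors of ∂_2 are all 1, so H_1 = 0.
  H_2: rank ker ∂_2 − rank ∂_3 = (8 − 7) − 0 = 1, and there is no ∂_3, so H_2 = Z.

As a check, the Euler characteristic is 6 − 12 + 8 = 2, which agrees with 1 − 0 + 1 = 2.
(K is a triangulation of the 2-sphere S^2.)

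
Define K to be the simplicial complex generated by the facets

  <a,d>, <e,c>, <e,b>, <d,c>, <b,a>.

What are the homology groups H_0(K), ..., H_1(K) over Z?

H_0 ≅ Z,  H_1 ≅ Z.

Take the total order a < b < c < d < e on the vertex set. Then K (dimension 1) consists of the simplices:

  0-simplices (5): a, b, c, d, e
  1-simplices (5): ab, ad, be, cd, ce

giving chain groups C_0 ≅ Z^5, C_1 ≅ Z^5.

The boundary map ∂_1: C_1 → C_0 maps an edge to its endpoints' difference, ∂[p,q] = q − p. For instance
  ∂ad = d − a.
The 5×5 boundary matrix has rank 4 and Smith normal form diag(1,1,1,1).

From H_k ≅ ker(∂_k) / im(∂_{k+1}) we obtain:

  H_0: rank C_0 − rank ∂_1 = 5 − 4 = 1, and the invariant factors of ∂_1 are all 1, so H_0 ≅ Z.
  H_1: rank ker ∂_1 − rank ∂_2 = (5 − 4) − 0 = 1, and there is no ∂_2, so H_1 ≅ Z.

As a check, the Euler characteristic is 5 − 5 = 0, which agrees with 1 − 1 = 0.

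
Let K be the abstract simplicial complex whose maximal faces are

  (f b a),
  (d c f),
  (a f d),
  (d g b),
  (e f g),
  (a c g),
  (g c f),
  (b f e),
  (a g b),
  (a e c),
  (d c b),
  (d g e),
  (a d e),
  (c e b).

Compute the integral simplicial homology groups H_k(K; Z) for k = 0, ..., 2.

H_0 = Z,  H_1 = Z^2,  H_2 = Z.

K has 7 vertices, 21 edges, 14 triangles.
rank ∂_0 = 0, rank ∂_1 = 6 ⇒ b_0 = 7 − 0 − 6 = 1; all invariant factors of ∂_1 are 1 so no torsion. So H_0 ≅ Z.
rank ∂_1 = 6, rank ∂_2 = 13 ⇒ b_1 = 21 − 6 − 13 = 2; all invariant factors of ∂_2 are 1 so no torsion. So H_1 ≅ Z^2.
rank ∂_2 = 13, rank ∂_3 = 0 ⇒ b_2 = 14 − 13 − 0 = 1. So H_2 ≅ Z.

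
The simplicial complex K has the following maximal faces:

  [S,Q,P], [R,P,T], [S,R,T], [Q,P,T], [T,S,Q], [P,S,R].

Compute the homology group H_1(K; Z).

H_1 ≅ 0.

Fix the vertex order P < Q < R < S < T and write every simplex with vertices in increasing order. Then dim K = 2 and the simplices of K are:

  0-simplices (5): P, Q, R, S, T
  1-simplices (9): PQ, PR, PS, PT, QS, QT, RS, RT, ST
  2-simplices (6): PQS, PQT, PRS, PRT, QST, RST

Hence C_0 ≅ Z^5, C_1 ≅ Z^9, C_2 ≅ Z^6.

The boundary map ∂_1: C_1 → C_0 maps an edge to its endpoints' difference, ∂[p,q] = q − p.
As a 5×9 matrix over Z this has rank 4, with invariant factors (1,1,1,1).

The boundary map ∂_2: C_2 → C_1 sends each 2-simplex [p,q,r] to [q,r] − [p,r] + [p,q]. For instance
  ∂PRS = RS − PS + PR,
  ∂PRT = RT − PT + PR.
As a 9×6 matrix over Z this has rank 5, with invariant factors (1,1,1,1,1).

Reading off H_k = ker ∂_k / im ∂_{k+1}:

  H_1: rank ker ∂_1 − rank ∂_2 = (9 − 4) − 5 = 0, and the invariant factors of ∂_2 are all 1, so H_1 = 0.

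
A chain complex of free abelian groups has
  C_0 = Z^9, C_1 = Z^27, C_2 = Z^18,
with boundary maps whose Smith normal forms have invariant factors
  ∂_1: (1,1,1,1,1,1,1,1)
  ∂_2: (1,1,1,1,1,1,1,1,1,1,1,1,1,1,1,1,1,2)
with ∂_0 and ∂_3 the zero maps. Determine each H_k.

H_0 ≅ Z,  H_1 ≅ Z × Z/2,  H_2 = 0.

H_0: b_0 = 9 − 0 − 8 = 1; torsion from ∂_1 factors > 1: none. So H_0 ≅ Z.
H_1: b_1 = 27 − 8 − 18 = 1; torsion from ∂_2 factors > 1: [2]. So H_1 ≅ Z × Z/2.
H_2: b_2 = 18 − 18 − 0 = 0; torsion from ∂_3 factors > 1: none. So H_2 ≅ 0.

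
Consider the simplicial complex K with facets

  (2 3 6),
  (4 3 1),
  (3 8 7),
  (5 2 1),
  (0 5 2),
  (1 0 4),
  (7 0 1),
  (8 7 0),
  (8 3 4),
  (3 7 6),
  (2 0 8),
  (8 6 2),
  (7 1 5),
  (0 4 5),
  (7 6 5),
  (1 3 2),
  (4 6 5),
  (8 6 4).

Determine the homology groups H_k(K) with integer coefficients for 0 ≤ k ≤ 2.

Take the total order 0 < 1 < 2 < 3 < 4 < 5 < 6 < 7 < 8 on the vertex set. Then K (dimension 2) consists of the simplices:

  0-simplices (9): [0], [1], [2], [3], [4], [5], [6], [7], [8]
  1-simplices (27): (27 of them)
  2-simplices (18): [0,1,4], [0,1,7], [0,2,5], [0,2,8], [0,4,5], [0,7,8], [1,2,3], [1,2,5], [1,3,4], [1,5,7], [2,3,6], [2,6,8], [3,4,8], [3,6,7], [3,7,8], [4,5,6], [4,6,8], [5,6,7]

Hence C_0 ≅ Z^9, C_1 ≅ Z^27, C_2 ≅ Z^18.

∂_1: C_1 → C_0 is given by ∂[p,q] = [q] − [p]. For instance
  ∂[0,7] = [7] − [0].
As a 9×27 matrix over Z this has rank 8, with invariant factors (1,1,1,1,1,1,1,1).

∂_2: C_2 → C_1 maps a triangle to the signed sum of its edges. For instance
  ∂[5,6,7] = [6,7] − [5,7] + [5,6],
  ∂[0,2,8] = [2,8] − [0,8] + [0,2].
The 27×18 boundary matrix has rank 18 and Smith normal form diag(1,1,1,1,1,1,1,1,1,1,1,1,1,1,1,1,1,2).

Computing H_k = (kernel of ∂_k) / (image of ∂_{k+1}):

  H_0: rank C_0 − rank ∂_1 = 9 − 8 = 1, and the invariant factors of ∂_1 are all 1, so H_0 = Z.
  H_1: rank ker ∂_1 − rank ∂_2 = (27 − 8) − 18 = 1, and ∂_2 has invariant factor 2 > 1, so H_1 = Z ⊕ Z/2Z.
  H_2: rank ker ∂_2 − rank ∂_3 = (18 − 18) − 0 = 0, and there is no ∂_3, so H_2 = 0.

H_0 = Z,  H_1 = Z ⊕ Z/2Z,  H_2 = 0.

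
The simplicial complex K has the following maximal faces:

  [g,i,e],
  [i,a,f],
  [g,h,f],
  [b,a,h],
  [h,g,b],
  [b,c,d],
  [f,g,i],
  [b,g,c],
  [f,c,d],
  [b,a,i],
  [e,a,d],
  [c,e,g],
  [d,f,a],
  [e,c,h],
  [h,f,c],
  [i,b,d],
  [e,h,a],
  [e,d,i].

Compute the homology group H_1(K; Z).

H_1 ≅ Z × Z/2.

We work with the vertex ordering a < b < c < d < e < f < g < h < i. The simplices of K, each written with vertices in increasing order, are:

  0-simplices (9): a, b, c, d, e, f, g, h, i
  1-simplices (27): ab, ad, ae, af, ah, ai, bc, bd, bg, bh, bi, cd, ce, cf, cg, ch, de, df, di, eg, eh, ei, fg, fh, fi, gh, gi
  2-simplices (18): abh, abi, ade, adf, aeh, afi, bcd, bcg, bdi, bgh, cdf, ceg, ceh, cfh, dei, egi, fgh, fgi

giving chain groups C_0 ≅ Z^9, C_1 ≅ Z^27, C_2 ≅ Z^18.

∂_1: C_1 → C_0 is given by ∂[p,q] = [q] − [p]. For instance
  ∂fi = i − f.
The resulting 9×27 matrix has rank 8, and its Smith normal form has invariant factors (1,1,1,1,1,1,1,1).

∂_2: C_2 → C_1 sends each 2-simplex [p,q,r] to [q,r] − [p,r] + [p,q]. For instance
  ∂ceg = eg − cg + ce,
  ∂bdi = di − bi + bd.
The resulting 27×18 matrix has rank 18, and its Smith normal form has invariant factors (1,1,1,1,1,1,1,1,1,1,1,1,1,1,1,1,1,2).

Now H_k = ker ∂_k / im ∂_{k+1}, so:

  H_1: rank ker ∂_1 − rank ∂_2 = (27 − 8) − 18 = 1, and ∂_2 has invariant factor 2 > 1, so H_1 ≅ Z × Z/2.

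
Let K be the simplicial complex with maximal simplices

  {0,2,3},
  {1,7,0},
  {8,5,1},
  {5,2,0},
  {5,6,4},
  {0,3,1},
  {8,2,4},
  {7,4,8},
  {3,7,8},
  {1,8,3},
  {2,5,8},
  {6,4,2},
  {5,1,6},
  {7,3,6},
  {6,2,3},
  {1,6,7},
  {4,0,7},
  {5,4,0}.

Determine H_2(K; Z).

Fix the vertex order 0 < 1 < 2 < 3 < 4 < 5 < 6 < 7 < 8 and write every simplex with vertices in increasing order. Then dim K = 2 and the simplices of K are:

  0-simplices (9): [0], [1], [2], [3], [4], [5], [6], [7], [8]
  1-simplices (27): (27 of them)
  2-simplices (18): [0,1,3], [0,1,7], [0,2,3], [0,2,5], [0,4,5], [0,4,7], [1,3,8], [1,5,6], [1,5,8], [1,6,7], [2,3,6], [2,4,6], [2,4,8], [2,5,8], [3,6,7], [3,7,8], [4,5,6], [4,7,8]

giving chain groups C_0 ≅ Z^9, C_1 ≅ Z^27, C_2 ≅ Z^18.

The boundary map ∂_1: C_1 → C_0 maps an edge to its endpoints' difference, ∂[p,q] = q − p. For instance
  ∂[2,4] = [4] − [2].
As a 9×27 matrix over Z this has rank 8, with invariant factors (1,1,1,1,1,1,1,1).

∂_2: C_2 → C_1 maps a triangle to the signed sum of its edges. For instance
  ∂[1,5,6] = [5,6] − [1,6] + [1,5],
  ∂[4,5,6] = [5,6] − [4,6] + [4,5].
The resulting 27×18 matrix has rank 18, and its Smith normal form has invariant factors (1,1,1,1,1,1,1,1,1,1,1,1,1,1,1,1,1,2).

Now H_k = ker ∂_k / im ∂_{k+1}, so:

  H_2: rank ker ∂_2 − rank ∂_3 = (18 − 18) − 0 = 0, and there is no ∂_3, so H_2 = 0.

H_2 ≅ 0.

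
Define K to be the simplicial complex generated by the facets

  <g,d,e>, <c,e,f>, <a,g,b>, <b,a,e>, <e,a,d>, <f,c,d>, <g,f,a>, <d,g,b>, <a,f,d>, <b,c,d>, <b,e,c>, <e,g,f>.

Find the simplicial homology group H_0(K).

H_0 = Z.

Fix the vertex order a < b < c < d < e < f < g and write every simplex with vertices in increasing order. Then dim K = 2 and the simplices of K are:

  0-simplices (7): a, b, c, d, e, f, g
  1-simplices (18): ab, ad, ae, af, ag, bc, bd, be, bg, cd, ce, cf, de, df, dg, ef, eg, fg
  2-simplices (12): abe, abg, ade, adf, afg, bcd, bce, bdg, cdf, cef, deg, efg

Hence C_0 ≅ Z^7, C_1 ≅ Z^18, C_2 ≅ Z^12.

∂_1: C_1 → C_0 is given by ∂[p,q] = [q] − [p].
The resulting 7×18 matrix has rank 6, and its Smith normal form has invariant factors (1,1,1,1,1,1).

∂_2: C_2 → C_1 acts by ∂[p,q,r] = [q,r] − [p,r] + [p,q]. For instance
  ∂abe = be − ae + ab,
  ∂ade = de − ae + ad.
The 18×12 boundary matrix has rank 12 and Smith normal form diag(1,1,1,1,1,1,1,1,1,1,1,2).

Computing H_k = (kernel of ∂_k) / (image of ∂_{k+1}):

  H_0: rank C_0 − rank ∂_1 = 7 − 6 = 1, and the invariant factors of ∂_1 are all 1, so H_0 ≅ Z.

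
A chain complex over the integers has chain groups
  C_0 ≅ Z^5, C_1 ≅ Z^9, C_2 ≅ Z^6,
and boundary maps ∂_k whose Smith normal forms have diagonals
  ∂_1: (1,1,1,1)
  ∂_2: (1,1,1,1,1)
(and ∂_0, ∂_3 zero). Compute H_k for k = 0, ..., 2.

H_0 ≅ Z,  H_1 = 0,  H_2 ≅ Z.

H_0: b_0 = 5 − 0 − 4 = 1; torsion from ∂_1 factors > 1: none. So H_0 ≅ Z.
H_1: b_1 = 9 − 4 − 5 = 0; torsion from ∂_2 factors > 1: none. So H_1 ≅ 0.
H_2: b_2 = 6 − 5 − 0 = 1; torsion from ∂_3 factors > 1: none. So H_2 ≅ Z.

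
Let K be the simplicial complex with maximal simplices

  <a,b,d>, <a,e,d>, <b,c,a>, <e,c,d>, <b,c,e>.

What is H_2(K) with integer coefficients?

Take the total order a < b < c < d < e on the vertex set. Then K (dimension 2) consists of the simplices:

  0-simplices (5): a, b, c, d, e
  1-simplices (10): ab, ac, ad, ae, bc, bd, be, cd, ce, de
  2-simplices (5): abc, abd, ade, bce, cde

Hence C_0 ≅ Z^5, C_1 ≅ Z^10, C_2 ≅ Z^5.

Boundary ∂_1: C_1 → C_0 sends each edge [p,q] (with p < q) to q − p. For instance
  ∂bc = c − b.
This gives a 5×10 integer matrix of rank 4; reducing to Smith normal form yields diagonal entries (1,1,1,1).

∂_2: C_2 → C_1 sends each 2-simplex [p,q,r] to [q,r] − [p,r] + [p,q]. For instance
  ∂bce = ce − be + bc,
  ∂cde = de − ce + cd.
This gives a 10×5 integer matrix of rank 5; reducing to Smith normal form yields diagonal entries (1,1,1,1,1).

Now H_k = ker ∂_k / im ∂_{k+1}, so:

  H_2: rank ker ∂_2 − rank ∂_3 = (5 − 5) − 0 = 0, and there is no ∂_3, so H_2 ≅ 0.

(K is a triangulation of the Möbius band.)

H_2 ≅ 0.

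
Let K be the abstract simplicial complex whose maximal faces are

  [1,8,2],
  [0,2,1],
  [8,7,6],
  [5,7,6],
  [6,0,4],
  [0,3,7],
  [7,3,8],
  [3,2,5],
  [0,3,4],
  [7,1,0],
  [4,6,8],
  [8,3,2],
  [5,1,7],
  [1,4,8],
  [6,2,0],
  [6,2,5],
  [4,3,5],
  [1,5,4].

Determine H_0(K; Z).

Fix the vertex order 0 < 1 < 2 < 3 < 4 < 5 < 6 < 7 < 8 and write every simplex with vertices in increasing order. Then dim K = 2 and the simplices of K are:

  0-simplices (9): [0], [1], [2], [3], [4], [5], [6], [7], [8]
  1-simplices (27): (27 of them)
  2-simplices (18): [0,1,2], [0,1,7], [0,2,6], [0,3,4], [0,3,7], [0,4,6], [1,2,8], [1,4,5], [1,4,8], [1,5,7], [2,3,5], [2,3,8], [2,5,6], [3,4,5], [3,7,8], [4,6,8], [5,6,7], [6,7,8]

Hence C_0 ≅ Z^9, C_1 ≅ Z^27, C_2 ≅ Z^18.

The boundary map ∂_1: C_1 → C_0 sends each edge [p,q] (with p < q) to q − p. For instance
  ∂[1,7] = [7] − [1].
The resulting 9×27 matrix has rank 8, and its Smith normal form has invariant factors (1,1,1,1,1,1,1,1).

∂_2: C_2 → C_1 sends each 2-simplex [p,q,r] to [q,r] − [p,r] + [p,q]. For instance
  ∂[0,4,6] = [4,6] − [0,6] + [0,4],
  ∂[2,5,6] = [5,6] − [2,6] + [2,5].
The resulting 27×18 matrix has rank 17, and its Smith normal form has invariant factors (1,1,1,1,1,1,1,1,1,1,1,1,1,1,1,1,1).

Computing H_k = (kernel of ∂_k) / (image of ∂_{k+1}):

  H_0: rank C_0 − rank ∂_1 = 9 − 8 = 1, and the invariant factors of ∂_1 are all 1, so H_0 = Z.

H_0 ≅ Z.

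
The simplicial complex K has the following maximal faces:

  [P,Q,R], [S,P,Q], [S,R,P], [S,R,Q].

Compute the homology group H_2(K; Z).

H_2 ≅ Z.

K has 4 vertices, 6 edges, 4 triangles.
rank ∂_2 = 3, rank ∂_3 = 0 ⇒ b_2 = 4 − 3 − 0 = 1. So H_2 = Z.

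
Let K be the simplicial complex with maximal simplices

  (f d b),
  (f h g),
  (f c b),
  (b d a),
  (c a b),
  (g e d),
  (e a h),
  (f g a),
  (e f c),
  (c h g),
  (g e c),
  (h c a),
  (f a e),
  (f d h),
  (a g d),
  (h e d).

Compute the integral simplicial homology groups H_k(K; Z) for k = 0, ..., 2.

We work with the vertex ordering a < b < c < d < e < f < g < h. The simplices of K, each written with vertices in increasing order, are:

  0-simplices (8): a, b, c, d, e, f, g, h
  1-simplices (24): ab, ac, ad, ae, af, ag, ah, bc, bd, bf, ce, cf, cg, ch, de, df, dg, dh, ef, eg, eh, fg, fh, gh
  2-simplices (16): abc, abd, ach, adg, aef, aeh, afg, bcf, bdf, cef, ceg, cgh, deg, deh, dfh, fgh

Hence C_0 ≅ Z^8, C_1 ≅ Z^24, C_2 ≅ Z^16.

The boundary map ∂_1: C_1 → C_0 is given by ∂[p,q] = [q] − [p].
The resulting 8×24 matrix has rank 7, and its Smith normal form has invariant factors (1,1,1,1,1,1,1).

∂_2: C_2 → C_1 sends each 2-simplex [p,q,r] to [q,r] − [p,r] + [p,q]. For instance
  ∂afg = fg − ag + af,
  ∂abd = bd − ad + ab.
The resulting 24×16 matrix has rank 15, and its Smith normal form has invariant factors (1,1,1,1,1,1,1,1,1,1,1,1,1,1,1).

Computing H_k = (kernel of ∂_k) / (image of ∂_{k+1}):

  H_0: rank C_0 − rank ∂_1 = 8 − 7 = 1, and the invariant factors of ∂_1 are all 1, so H_0 ≅ Z.
  H_1: rank ker ∂_1 − rank ∂_2 = (24 − 7) − 15 = 2, and the invariant factors of ∂_2 are all 1, so H_1 ≅ Z^2.
  H_2: rank ker ∂_2 − rank ∂_3 = (16 − 15) − 0 = 1, and there is no ∂_3, so H_2 ≅ Z.

As a check, the Euler characteristic is 8 − 24 + 16 = 0, which agrees with 1 − 2 + 1 = 0.

H_0 = Z,  H_1 = Z^2,  H_2 = Z.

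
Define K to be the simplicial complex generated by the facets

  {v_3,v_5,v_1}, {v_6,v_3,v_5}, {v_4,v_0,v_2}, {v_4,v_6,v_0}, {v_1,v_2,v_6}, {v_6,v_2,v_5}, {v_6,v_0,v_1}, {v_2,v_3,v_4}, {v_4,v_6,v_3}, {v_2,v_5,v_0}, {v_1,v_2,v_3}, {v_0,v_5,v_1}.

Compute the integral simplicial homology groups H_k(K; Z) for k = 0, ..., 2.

H_0 ≅ Z,  H_1 ≅ Z/2Z,  H_2 = 0.

K has 7 vertices, 18 edges, 12 triangles.
rank ∂_0 = 0, rank ∂_1 = 6 ⇒ b_0 = 7 − 0 − 6 = 1; all invariant factors of ∂_1 are 1 so no torsion. So H_0 = Z.
rank ∂_1 = 6, rank ∂_2 = 12 ⇒ b_1 = 18 − 6 − 12 = 0; ∂_2 has invariant factor(s) [2] giving torsion. So H_1 = Z/2Z.
rank ∂_2 = 12, rank ∂_3 = 0 ⇒ b_2 = 12 − 12 − 0 = 0. So H_2 = 0.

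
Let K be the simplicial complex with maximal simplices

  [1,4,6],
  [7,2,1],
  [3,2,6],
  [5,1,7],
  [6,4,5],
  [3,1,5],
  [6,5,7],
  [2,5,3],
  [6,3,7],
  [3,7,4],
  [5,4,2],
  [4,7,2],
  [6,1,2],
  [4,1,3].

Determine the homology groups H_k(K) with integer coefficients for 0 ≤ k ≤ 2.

H_0 ≅ Z,  H_1 ≅ Z^2,  H_2 ≅ Z.

Take the total order 1 < 2 < 3 < 4 < 5 < 6 < 7 on the vertex set. Then K (dimension 2) consists of the simplices:

  0-simplices (7): [1], [2], [3], [4], [5], [6], [7]
  1-simplices (21): [1,2], [1,3], [1,4], [1,5], [1,6], [1,7], [2,3], [2,4], [2,5], [2,6], [2,7], [3,4], [3,5], [3,6], [3,7], [4,5], [4,6], [4,7], [5,6], [5,7], [6,7]
  2-simplices (14): [1,2,6], [1,2,7], [1,3,4], [1,3,5], [1,4,6], [1,5,7], [2,3,5], [2,3,6], [2,4,5], [2,4,7], [3,4,7], [3,6,7], [4,5,6], [5,6,7]

Hence C_0 ≅ Z^7, C_1 ≅ Z^21, C_2 ≅ Z^14.

The boundary map ∂_1: C_1 → C_0 maps an edge to its endpoints' difference, ∂[p,q] = q − p. For instance
  ∂[3,7] = [7] − [3].
The 7×21 boundary matrix has rank 6 and Smith normal form diag(1,1,1,1,1,1).

The boundary map ∂_2: C_2 → C_1 maps a triangle to the signed sum of its edges. For instance
  ∂[2,3,6] = [3,6] − [2,6] + [2,3],
  ∂[1,5,7] = [5,7] − [1,7] + [1,5].
The 21×14 boundary matrix has rank 13 and Smith normal form diag(1,1,1,1,1,1,1,1,1,1,1,1,1).

Now H_k = ker ∂_k / im ∂_{k+1}, so:

  H_0: rank C_0 − rank ∂_1 = 7 − 6 = 1, and the invariant factors of ∂_1 are all 1, so H_0 ≅ Z.
  H_1: rank ker ∂_1 − rank ∂_2 = (21 − 6) − 13 = 2, and the invariant factors of ∂_2 are all 1, so H_1 ≅ Z^2.
  H_2: rank ker ∂_2 − rank ∂_3 = (14 − 13) − 0 = 1, and there is no ∂_3, so H_2 ≅ Z.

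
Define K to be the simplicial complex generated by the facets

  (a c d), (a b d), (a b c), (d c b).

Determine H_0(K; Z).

H_0 ≅ Z.

Fix the vertex order a < b < c < d and write every simplex with vertices in increasing order. Then dim K = 2 and the simplices of K are:

  0-simplices (4): a, b, c, d
  1-simplices (6): ab, ac, ad, bc, bd, cd
  2-simplices (4): abc, abd, acd, bcd

Hence C_0 ≅ Z^4, C_1 ≅ Z^6, C_2 ≅ Z^4.

Boundary ∂_1: C_1 → C_0 sends each edge [p,q] (with p < q) to q − p. For instance
  ∂bc = c − b.
As a 4×6 matrix over Z this has rank 3, with invariant factors (1,1,1).

The boundary map ∂_2: C_2 → C_1 maps a triangle to the signed sum of its edges. For instance
  ∂abd = bd − ad + ab,
  ∂bcd = cd − bd + bc.
This gives a 6×4 integer matrix of rank 3; reducing to Smith normal form yields diagonal entries (1,1,1).

Now H_k = ker ∂_k / im ∂_{k+1}, so:

  H_0: rank C_0 − rank ∂_1 = 4 − 3 = 1, and the invariant factors of ∂_1 are all 1, so H_0 ≅ Z.

(K is a triangulation of the 2-sphere S^2.)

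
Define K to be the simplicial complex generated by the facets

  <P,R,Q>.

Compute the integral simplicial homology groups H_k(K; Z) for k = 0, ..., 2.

H_0 ≅ Z,  H_1 = 0,  H_2 = 0.

We work with the vertex ordering P < Q < R. The simplices of K, each written with vertices in increasing order, are:

  0-simplices (3): P, Q, R
  1-simplices (3): PQ, PR, QR
  2-simplices (1): PQR

Hence C_0 ≅ Z^3, C_1 ≅ Z^3, C_2 ≅ Z^1.

Boundary ∂_1: C_1 → C_0 is given by ∂[p,q] = [q] − [p]. For instance
  ∂PQ = Q − P.
The resulting 3×3 matrix has rank 2, and its Smith normal form has invariant factors (1,1).

Boundary ∂_2: C_2 → C_1 maps a triangle to the signed sum of its edges. For instance
  ∂PQR = QR − PR + PQ.
The 3×1 boundary matrix has rank 1 and Smith normal form diag(1).

Computing H_k = (kernel of ∂_k) / (image of ∂_{k+1}):

  H_0: rank C_0 − rank ∂_1 = 3 − 2 = 1, and the invariant factors of ∂_1 are all 1, so H_0 = Z.
  H_1: rank ker ∂_1 − rank ∂_2 = (3 − 2) − 1 = 0, and the invariant factors of ∂_2 are all 1, so H_1 = 0.
  H_2: rank ker ∂_2 − rank ∂_3 = (1 − 1) − 0 = 0, and there is no ∂_3, so H_2 = 0.

(K is a triangulation of the 2-simplex.)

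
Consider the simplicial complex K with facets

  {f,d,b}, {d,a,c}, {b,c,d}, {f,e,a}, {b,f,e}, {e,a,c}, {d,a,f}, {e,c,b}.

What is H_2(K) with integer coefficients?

We work with the vertex ordering a < b < c < d < e < f. The simplices of K, each written with vertices in increasing order, are:

  0-simplices (6): a, b, c, d, e, f
  1-simplices (12): ac, ad, ae, af, bc, bd, be, bf, cd, ce, df, ef
  2-simplices (8): acd, ace, adf, aef, bcd, bce, bdf, bef

giving chain groups C_0 ≅ Z^6, C_1 ≅ Z^12, C_2 ≅ Z^8.

Boundary ∂_1: C_1 → C_0 sends each edge [p,q] (with p < q) to q − p. For instance
  ∂cd = d − c.
This gives a 6×12 integer matrix of rank 5; reducing to Smith normal form yields diagonal entries (1,1,1,1,1).

The boundary map ∂_2: C_2 → C_1 acts by ∂[p,q,r] = [q,r] − [p,r] + [p,q]. For instance
  ∂bcd = cd − bd + bc,
  ∂bef = ef − bf + be.
The resulting 12×8 matrix has rank 7, and its Smith normal form has invariant factors (1,1,1,1,1,1,1).

Computing H_k = (kernel of ∂_k) / (image of ∂_{k+1}):

  H_2: rank ker ∂_2 − rank ∂_3 = (8 − 7) − 0 = 1, and there is no ∂_3, so H_2 ≅ Z.

(K is a triangulation of the 2-sphere S^2.)

H_2 ≅ Z.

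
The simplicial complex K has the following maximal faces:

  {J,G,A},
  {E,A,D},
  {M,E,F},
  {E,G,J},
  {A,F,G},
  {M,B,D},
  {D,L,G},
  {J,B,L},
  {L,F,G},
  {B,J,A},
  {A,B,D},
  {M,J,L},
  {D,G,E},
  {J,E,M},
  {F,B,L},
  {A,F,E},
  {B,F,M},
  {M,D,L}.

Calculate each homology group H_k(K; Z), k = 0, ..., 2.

H_0 = Z,  H_1 = Z ⊕ Z/2,  H_2 = 0.

Order the vertices as A < B < D < E < F < G < J < L < M. Listing each simplex with vertices in this order, K has dimension 2 with simplices:

  0-simplices (9): A, B, D, E, F, G, J, L, M
  1-simplices (27): AB, AD, AE, AF, AG, AJ, BD, BF, BJ, BL, BM, DE, DG, DL, DM, EF, EG, EJ, EM, FG, FL, FM, GJ, GL, JL, JM, LM
  2-simplices (18): ABD, ABJ, ADE, AEF, AFG, AGJ, BDM, BFL, BFM, BJL, DEG, DGL, DLM, EFM, EGJ, EJM, FGL, JLM

so the chain groups are C_0 ≅ Z^9, C_1 ≅ Z^27, C_2 ≅ Z^18.

Boundary ∂_1: C_1 → C_0 sends each edge [p,q] (with p < q) to q − p.
This gives a 9×27 integer matrix of rank 8; reducing to Smith normal form yields diagonal entries (1,1,1,1,1,1,1,1).

The boundary map ∂_2: C_2 → C_1 sends each 2-simplex [p,q,r] to [q,r] − [p,r] + [p,q]. For instance
  ∂BDM = DM − BM + BD,
  ∂ABD = BD − AD + AB.
This gives a 27×18 integer matrix of rank 18; reducing to Smith normal form yields diagonal entries (1,1,1,1,1,1,1,1,1,1,1,1,1,1,1,1,1,2).

Reading off H_k = ker ∂_k / im ∂_{k+1}:

  H_0: rank C_0 − rank ∂_1 = 9 − 8 = 1, and the invariant factors of ∂_1 are all 1, so H_0 ≅ Z.
  H_1: rank ker ∂_1 − rank ∂_2 = (27 − 8) − 18 = 1, and ∂_2 has invariant factor 2 > 1, so H_1 ≅ Z ⊕ Z/2.
  H_2: rank ker ∂_2 − rank ∂_3 = (18 − 18) − 0 = 0, and there is no ∂_3, so H_2 ≅ 0.

As a check, the Euler characteristic is 9 − 27 + 18 = 0, which agrees with 1 − 1 + 0 = 0.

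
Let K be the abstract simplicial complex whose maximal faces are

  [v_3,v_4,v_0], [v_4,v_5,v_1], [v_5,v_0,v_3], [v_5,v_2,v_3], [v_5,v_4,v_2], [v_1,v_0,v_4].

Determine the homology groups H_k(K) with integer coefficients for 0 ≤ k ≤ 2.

H_0 = Z,  H_1 = Z,  H_2 = 0.

Take the total order v_0 < v_1 < v_2 < v_3 < v_4 < v_5 on the vertex set. Then K (dimension 2) consists of the simplices:

  0-simplices (6): [v_0], [v_1], [v_2], [v_3], [v_4], [v_5]
  1-simplices (12): [v_0,v_1], [v_0,v_3], [v_0,v_4], [v_0,v_5], [v_1,v_4], [v_1,v_5], [v_2,v_3], [v_2,v_4], [v_2,v_5], [v_3,v_4], [v_3,v_5], [v_4,v_5]
  2-simplices (6): [v_0,v_1,v_4], [v_0,v_3,v_4], [v_0,v_3,v_5], [v_1,v_4,v_5], [v_2,v_3,v_5], [v_2,v_4,v_5]

Hence C_0 ≅ Z^6, C_1 ≅ Z^12, C_2 ≅ Z^6.

∂_1: C_1 → C_0 maps an edge to its endpoints' difference, ∂[p,q] = q − p. For instance
  ∂[v_3,v_5] = [v_5] − [v_3].
The 6×12 boundary matrix has rank 5 and Smith normal form diag(1,1,1,1,1).

∂_2: C_2 → C_1 sends each 2-simplex [p,q,r] to [q,r] − [p,r] + [p,q]. For instance
  ∂[v_0,v_1,v_4] = [v_1,v_4] − [v_0,v_4] + [v_0,v_1],
  ∂[v_2,v_4,v_5] = [v_4,v_5] − [v_2,v_5] + [v_2,v_4].
The resulting 12×6 matrix has rank 6, and its Smith normal form has invariant factors (1,1,1,1,1,1).

Computing H_k = (kernel of ∂_k) / (image of ∂_{k+1}):

  H_0: rank C_0 − rank ∂_1 = 6 − 5 = 1, and the invariant factors of ∂_1 are all 1, so H_0 = Z.
  H_1: rank ker ∂_1 − rank ∂_2 = (12 − 5) − 6 = 1, and the invariant factors of ∂_2 are all 1, so H_1 = Z.
  H_2: rank ker ∂_2 − rank ∂_3 = (6 − 6) − 0 = 0, and there is no ∂_3, so H_2 = 0.

As a check, the Euler characteristic is 6 − 12 + 6 = 0, which agrees with 1 − 1 + 0 = 0.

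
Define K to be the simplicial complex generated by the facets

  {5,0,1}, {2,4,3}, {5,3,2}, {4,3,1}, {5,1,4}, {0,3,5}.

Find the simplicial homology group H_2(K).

H_2 = 0.

We work with the vertex ordering 0 < 1 < 2 < 3 < 4 < 5. The simplices of K, each written with vertices in increasing order, are:

  0-simplices (6): [0], [1], [2], [3], [4], [5]
  1-simplices (12): [0,1], [0,3], [0,5], [1,3], [1,4], [1,5], [2,3], [2,4], [2,5], [3,4], [3,5], [4,5]
  2-simplices (6): [0,1,5], [0,3,5], [1,3,4], [1,4,5], [2,3,4], [2,3,5]

Hence C_0 ≅ Z^6, C_1 ≅ Z^12, C_2 ≅ Z^6.

Boundary ∂_1: C_1 → C_0 is given by ∂[p,q] = [q] − [p]. For instance
  ∂[2,3] = [3] − [2].
The 6×12 boundary matrix has rank 5 and Smith normal form diag(1,1,1,1,1).

Boundary ∂_2: C_2 → C_1 sends each 2-simplex [p,q,r] to [q,r] − [p,r] + [p,q]. For instance
  ∂[2,3,4] = [3,4] − [2,4] + [2,3],
  ∂[1,3,4] = [3,4] − [1,4] + [1,3].
As a 12×6 matrix over Z this has rank 6, with invariant factors (1,1,1,1,1,1).

From H_k ≅ ker(∂_k) / im(∂_{k+1}) we obtain:

  H_2: rank ker ∂_2 − rank ∂_3 = (6 − 6) − 0 = 0, and there is no ∂_3, so H_2 ≅ 0.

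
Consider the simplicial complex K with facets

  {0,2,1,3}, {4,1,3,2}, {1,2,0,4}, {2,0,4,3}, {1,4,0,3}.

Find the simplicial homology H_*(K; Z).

H_0 = Z,  H_1 = 0,  H_2 = 0,  H_3 = Z.

Take the total order 0 < 1 < 2 < 3 < 4 on the vertex set. Then K (dimension 3) consists of the simplices:

  0-simplices (5): [0], [1], [2], [3], [4]
  1-simplices (10): [0,1], [0,2], [0,3], [0,4], [1,2], [1,3], [1,4], [2,3], [2,4], [3,4]
  2-simplices (10): [0,1,2], [0,1,3], [0,1,4], [0,2,3], [0,2,4], [0,3,4], [1,2,3], [1,2,4], [1,3,4], [2,3,4]
  3-simplices (5): [0,1,2,3], [0,1,2,4], [0,1,3,4], [0,2,3,4], [1,2,3,4]

Hence C_0 ≅ Z^5, C_1 ≅ Z^10, C_2 ≅ Z^10, C_3 ≅ Z^5.

The boundary map ∂_1: C_1 → C_0 is given by ∂[p,q] = [q] − [p].
The 5×10 boundary matrix has rank 4 and Smith normal form diag(1,1,1,1).

Boundary ∂_2: C_2 → C_1 maps a triangle to the signed sum of its edges. For instance
  ∂[0,1,2] = [1,2] − [0,2] + [0,1],
  ∂[0,2,3] = [2,3] − [0,3] + [0,2].
This gives a 10×10 integer matrix of rank 6; reducing to Smith normal form yields diagonal entries (1,1,1,1,1,1).

Boundary ∂_3: C_3 → C_2 sends each 3-simplex σ to the alternating sum Σ_i (−1)^i (σ with its i-th vertex removed). For instance
  ∂[0,1,3,4] = [1,3,4] − [0,3,4] + [0,1,4] − [0,1,3],
  ∂[0,1,2,3] = [1,2,3] − [0,2,3] + [0,1,3] − [0,1,2].
As a 10×5 matrix over Z this has rank 4, with invariant factors (1,1,1,1).

From H_k ≅ ker(∂_k) / im(∂_{k+1}) we obtain:

  H_0: rank C_0 − rank ∂_1 = 5 − 4 = 1, and the invariant factors of ∂_1 are all 1, so H_0 ≅ Z.
  H_1: rank ker ∂_1 − rank ∂_2 = (10 − 4) − 6 = 0, and the invariant factors of ∂_2 are all 1, so H_1 ≅ 0.
  H_2: rank ker ∂_2 − rank ∂_3 = (10 − 6) − 4 = 0, and the invariant factors of ∂_3 are all 1, so H_2 ≅ 0.
  H_3: rank ker ∂_3 − rank ∂_4 = (5 − 4) − 0 = 1, and there is no ∂_4, so H_3 ≅ Z.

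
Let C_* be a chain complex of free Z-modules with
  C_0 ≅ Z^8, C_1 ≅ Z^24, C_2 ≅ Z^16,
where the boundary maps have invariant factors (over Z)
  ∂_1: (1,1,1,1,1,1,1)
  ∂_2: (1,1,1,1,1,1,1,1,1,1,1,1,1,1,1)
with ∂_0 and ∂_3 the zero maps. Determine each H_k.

H_0 = Z,  H_1 = Z^2,  H_2 = Z.

H_0: b_0 = 8 − 0 − 7 = 1; torsion from ∂_1 factors > 1: none. So H_0 = Z.
H_1: b_1 = 24 − 7 − 15 = 2; torsion from ∂_2 factors > 1: none. So H_1 = Z^2.
H_2: b_2 = 16 − 15 − 0 = 1; torsion from ∂_3 factors > 1: none. So H_2 = Z.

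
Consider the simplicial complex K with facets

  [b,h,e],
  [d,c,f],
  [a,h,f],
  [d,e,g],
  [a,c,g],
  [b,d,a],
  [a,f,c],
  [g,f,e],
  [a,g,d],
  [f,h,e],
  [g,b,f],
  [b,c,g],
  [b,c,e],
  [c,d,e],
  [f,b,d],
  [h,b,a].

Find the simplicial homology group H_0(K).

Fix the vertex order a < b < c < d < e < f < g < h and write every simplex with vertices in increasing order. Then dim K = 2 and the simplices of K are:

  0-simplices (8): a, b, c, d, e, f, g, h
  1-simplices (24): ab, ac, ad, af, ag, ah, bc, bd, be, bf, bg, bh, cd, ce, cf, cg, de, df, dg, ef, eg, eh, fg, fh
  2-simplices (16): abd, abh, acf, acg, adg, afh, bce, bcg, bdf, beh, bfg, cde, cdf, deg, efg, efh

giving chain groups C_0 ≅ Z^8, C_1 ≅ Z^24, C_2 ≅ Z^16.

The boundary map ∂_1: C_1 → C_0 maps an edge to its endpoints' difference, ∂[p,q] = q − p. For instance
  ∂fg = g − f.
This gives a 8×24 integer matrix of rank 7; reducing to Smith normal form yields diagonal entries (1,1,1,1,1,1,1).

Boundary ∂_2: C_2 → C_1 sends each 2-simplex [p,q,r] to [q,r] − [p,r] + [p,q]. For instance
  ∂cde = de − ce + cd,
  ∂beh = eh − bh + be.
As a 24×16 matrix over Z this has rank 15, with invariant factors (1,1,1,1,1,1,1,1,1,1,1,1,1,1,1).

From H_k ≅ ker(∂_k) / im(∂_{k+1}) we obtain:

  H_0: rank C_0 − rank ∂_1 = 8 − 7 = 1, and the invariant factors of ∂_1 are all 1, so H_0 = Z.

H_0 = Z.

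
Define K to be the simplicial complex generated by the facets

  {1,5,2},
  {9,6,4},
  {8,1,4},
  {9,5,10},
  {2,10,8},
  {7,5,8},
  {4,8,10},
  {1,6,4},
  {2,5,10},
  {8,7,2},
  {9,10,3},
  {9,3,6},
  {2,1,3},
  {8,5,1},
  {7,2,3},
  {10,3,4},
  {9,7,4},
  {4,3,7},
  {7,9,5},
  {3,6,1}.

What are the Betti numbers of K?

b_0 = 1, b_1 = 1, b_2 = 0.

We work with the vertex ordering 1 < 2 < 3 < 4 < 5 < 6 < 7 < 8 < 9 < 10. The simplices of K, each written with vertices in increasing order, are:

  0-simplices (10): [1], [2], [3], [4], [5], [6], [7], [8], [9], [10]
  1-simplices (30): (30 of them)
  2-simplices (20): (20 of them)

Hence C_0 ≅ Z^10, C_1 ≅ Z^30, C_2 ≅ Z^20.

Boundary ∂_1: C_1 → C_0 is given by ∂[p,q] = [q] − [p].
The 10×30 boundary matrix has rank 9 and Smith normal form diag(1,1,1,1,1,1,1,1,1).

Boundary ∂_2: C_2 → C_1 maps a triangle to the signed sum of its edges. For instance
  ∂[1,4,8] = [4,8] − [1,8] + [1,4],
  ∂[5,7,8] = [7,8] − [5,8] + [5,7].
As a 30×20 matrix over Z this has rank 20, with invariant factors (1,1,1,1,1,1,1,1,1,1,1,1,1,1,1,1,1,1,1,2).

From H_k ≅ ker(∂_k) / im(∂_{k+1}) we obtain:

  H_0: rank C_0 − rank ∂_1 = 10 − 9 = 1, and the invariant factors of ∂_1 are all 1, so H_0 ≅ Z.
  H_1: rank ker ∂_1 − rank ∂_2 = (30 − 9) − 20 = 1, and ∂_2 has invariant factor 2 > 1, so H_1 ≅ Z ⊕ Z/2.
  H_2: rank ker ∂_2 − rank ∂_3 = (20 − 20) − 0 = 0, and there is no ∂_3, so H_2 ≅ 0.

As a check, the Euler characteristic is 10 − 30 + 20 = 0, which agrees with 1 − 1 + 0 = 0.

Hence the Betti numbers are b_0 = 1, b_1 = 1, b_2 = 0.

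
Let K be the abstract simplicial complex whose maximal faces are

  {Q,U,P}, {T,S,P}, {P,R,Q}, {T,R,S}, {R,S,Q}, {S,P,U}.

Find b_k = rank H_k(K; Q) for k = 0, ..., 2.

K has 6 vertices, 12 edges, 6 triangles.
rank ∂_0 = 0, rank ∂_1 = 5 ⇒ b_0 = 6 − 0 − 5 = 1; all invariant factors of ∂_1 are 1 so no torsion. So H_0 = Z.
rank ∂_1 = 5, rank ∂_2 = 6 ⇒ b_1 = 12 − 5 − 6 = 1; all invariant factors of ∂_2 are 1 so no torsion. So H_1 = Z.
rank ∂_2 = 6, rank ∂_3 = 0 ⇒ b_2 = 6 − 6 − 0 = 0. So H_2 = 0.

b_0 = 1, b_1 = 1, b_2 = 0.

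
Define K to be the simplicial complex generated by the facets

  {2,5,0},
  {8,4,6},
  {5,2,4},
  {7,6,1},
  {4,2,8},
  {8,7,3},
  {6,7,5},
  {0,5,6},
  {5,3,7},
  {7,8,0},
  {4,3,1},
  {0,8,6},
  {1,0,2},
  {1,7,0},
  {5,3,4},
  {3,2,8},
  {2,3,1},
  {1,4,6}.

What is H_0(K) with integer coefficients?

H_0 = Z.

K has 9 vertices, 27 edges, 18 triangles.
rank ∂_0 = 0, rank ∂_1 = 8 ⇒ b_0 = 9 − 0 − 8 = 1; all invariant factors of ∂_1 are 1 so no torsion. So H_0 ≅ Z.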